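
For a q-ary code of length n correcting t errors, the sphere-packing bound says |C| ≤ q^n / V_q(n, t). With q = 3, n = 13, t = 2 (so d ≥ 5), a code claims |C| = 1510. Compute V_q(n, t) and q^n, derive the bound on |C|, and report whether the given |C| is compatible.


V_q(n, t) = 339, q^n = 1594323, Hamming bound = 4703, |C| = 1510 ≤ bound (satisfied).

Step 1: Compute V_q(n, t) = Σ_{j=0}^2 C(n, j) (q−1)^j.
  j = 0: C(13,0)·(2)^0 = 1·1 = 1.
  j = 1: C(13,1)·(2)^1 = 13·2 = 26.
  j = 2: C(13,2)·(2)^2 = 78·4 = 312.
  V_q(n, t) = 1 + 26 + 312 = 339.
Step 2: q^n = 3^13 = 1594323.
Step 3: Hamming bound ⌊q^n / V_q(n,t)⌋ = ⌊1594323/339⌋ = 4703.
Step 4: Compare |C| = 1510 to 4703: satisfied.
The claimed |C| lies below the Hamming bound.


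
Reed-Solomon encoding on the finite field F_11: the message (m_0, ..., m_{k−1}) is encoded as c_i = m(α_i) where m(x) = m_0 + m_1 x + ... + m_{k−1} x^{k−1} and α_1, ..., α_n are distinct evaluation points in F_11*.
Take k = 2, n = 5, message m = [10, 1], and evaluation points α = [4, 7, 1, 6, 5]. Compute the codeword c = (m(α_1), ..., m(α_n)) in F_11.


c = [3, 6, 0, 5, 4]

Message polynomial: m(x) = 10 + 1·x (mod 11).
For each evaluation point α_i, compute m(α_i) mod 11:
  α_1 = 4: Horner steps 1 → 3, so m(4) = 3.
  α_2 = 7: Horner steps 1 → 6, so m(7) = 6.
  α_3 = 1: Horner steps 1 → 0, so m(1) = 0.
  α_4 = 6: Horner steps 1 → 5, so m(6) = 5.
  α_5 = 5: Horner steps 1 → 4, so m(5) = 4.
Codeword c = [3, 6, 0, 5, 4] ∈ F_11^5.


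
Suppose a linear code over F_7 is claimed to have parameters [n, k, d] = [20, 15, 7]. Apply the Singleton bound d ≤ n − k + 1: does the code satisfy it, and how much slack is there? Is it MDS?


Singleton RHS = n − k + 1 = 6, slack = -1, bound violated (no such code; not MDS).

Singleton bound: d ≤ n − k + 1.
Here n = 20, k = 15, so n − k + 1 = 6.
Given d = 7, check d ≤ 6: NO.
Slack = (n − k + 1) − d = -1.
The slack is negative: d = 7 exceeds n − k + 1 = 6 by 1, so the Singleton bound is violated and no linear [20, 15, 7]_7 code can exist. In particular it is not MDS (MDS requires d = n − k + 1 exactly).
Description: the claimed parameters are [20, 15, 7]_7; such a code would be impossible (violates the Singleton bound).


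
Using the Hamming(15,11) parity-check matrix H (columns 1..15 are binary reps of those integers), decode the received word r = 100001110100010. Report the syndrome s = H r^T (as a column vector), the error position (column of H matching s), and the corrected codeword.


s = (1, 1, 0, 0)^T, error position = 12, corrected codeword c = 100001110101010

Compute s = H r^T mod 2 one row at a time:
  s_1 = 1 + 0 + 1 + 0 + 0 + 0 + 1 + 0 = 3 ≡ 1 (mod 2).
  s_2 = 0 + 0 + 1 + 1 + 0 + 0 + 1 + 0 = 3 ≡ 1 (mod 2).
  s_3 = 0 + 0 + 1 + 1 + 1 + 0 + 1 + 0 = 4 ≡ 0 (mod 2).
  s_4 = 1 + 0 + 0 + 1 + 0 + 0 + 0 + 0 = 2 ≡ 0 (mod 2).
s = (1, 1, 0, 0)^T — this equals column 12 of H (binary 1100), so error is at position 12.
Correct: flip bit 12 of r = 100001110100010 to get c = 100001110101010.


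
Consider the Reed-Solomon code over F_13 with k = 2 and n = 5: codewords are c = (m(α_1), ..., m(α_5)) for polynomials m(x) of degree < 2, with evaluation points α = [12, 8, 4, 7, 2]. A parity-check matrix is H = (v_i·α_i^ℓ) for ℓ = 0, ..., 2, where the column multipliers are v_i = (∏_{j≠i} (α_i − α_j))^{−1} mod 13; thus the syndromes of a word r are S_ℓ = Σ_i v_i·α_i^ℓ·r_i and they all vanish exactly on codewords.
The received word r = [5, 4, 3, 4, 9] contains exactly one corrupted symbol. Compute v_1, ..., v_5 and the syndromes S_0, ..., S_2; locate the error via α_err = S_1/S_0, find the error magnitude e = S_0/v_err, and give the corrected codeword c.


S = (1, 7, 10), error at position 4, error magnitude e = 10, c = [5, 4, 3, 7, 9].

Step 1: column multipliers v_i = (∏_{j≠i}(α_i − α_j))^{−1} mod 13.
  i = 1 (α = 12): (12−8)(12−4)(12−7)(12−2) = 4·8·5·10 = 1600 ≡ 1, so v_1 = 1^{−1} = 1 (mod 13).
  i = 2 (α = 8): (8−12)(8−4)(8−7)(8−2) = (−4)·4·1·6 = −96 ≡ 8, so v_2 = 8^{−1} = 5 (mod 13).
  i = 3 (α = 4): (4−12)(4−8)(4−7)(4−2) = (−8)·(−4)·(−3)·2 = −192 ≡ 3, so v_3 = 3^{−1} = 9 (mod 13).
  i = 4 (α = 7): (7−12)(7−8)(7−4)(7−2) = (−5)·(−1)·3·5 = 75 ≡ 10, so v_4 = 10^{−1} = 4 (mod 13).
  i = 5 (α = 2): (2−12)(2−8)(2−4)(2−7) = (−10)·(−6)·(−2)·(−5) = 600 ≡ 2, so v_5 = 2^{−1} = 7 (mod 13).
  v = [1, 5, 9, 4, 7].
Step 2: syndromes of r = [5, 4, 3, 4, 9] (all sums mod 13).
  S_0 = Σ v_i r_i = 1·5 + 5·4 + 9·3 + 4·4 + 7·9 = 131 ≡ 1.
  S_1 = Σ v_i α_i r_i = 1·12·5 + 5·8·4 + 9·4·3 + 4·7·4 + 7·2·9 = 566 ≡ 7.
  α_i^2 mod 13 = [1, 12, 3, 10, 4].
  S_2 = Σ v_i α_i^2 r_i = 1·1·5 + 5·12·4 + 9·3·3 + 4·10·4 + 7·4·9 = 738 ≡ 10.
  S = (1, 7, 10) ≠ 0, so r is not a codeword (an error is present).
Step 3: locate the error. For a single error e at position i, S_ℓ = v_i·e·α_i^ℓ, so α_err = S_1/S_0.
  S_0^{−1} = 1^{−1} = 1 (mod 13), so α_err = 7·1 = 7 ≡ 7 = α_4. Error position i = 4.
  Consistency check: S_2/S_1 = 10·2 = 20 ≡ 7 = α_err ✓ (single-error assumption holds).
Step 4: error magnitude e = S_0/v_4 = S_0·∏_{j≠4}(α_4 − α_j) = 1·10 = 10 ≡ 10 (mod 13).
Step 5: correct position 4: c_4 = r_4 − e = 4 − 10 ≡ 7 (mod 13). Hence c = [5, 4, 3, 7, 9].
  Check: interpolating c through the α_i gives m(x) = 2 + 10·x (degree < 2) with m(α_i) = c_i for every i, so c is indeed a codeword.


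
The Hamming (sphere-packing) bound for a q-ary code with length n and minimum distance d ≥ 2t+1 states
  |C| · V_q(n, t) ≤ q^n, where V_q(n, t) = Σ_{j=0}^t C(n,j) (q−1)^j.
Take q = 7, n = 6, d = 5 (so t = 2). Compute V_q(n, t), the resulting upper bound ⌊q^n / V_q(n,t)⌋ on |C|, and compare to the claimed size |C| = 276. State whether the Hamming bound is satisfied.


V_q(n, t) = 577, q^n = 117649, Hamming bound = 203, |C| = 276 > bound (violated).

Step 1: Compute V_q(n, t) = Σ_{j=0}^2 C(n, j) (q−1)^j.
  j = 0: C(6,0)·(6)^0 = 1·1 = 1.
  j = 1: C(6,1)·(6)^1 = 6·6 = 36.
  j = 2: C(6,2)·(6)^2 = 15·36 = 540.
  V_q(n, t) = 1 + 36 + 540 = 577.
Step 2: q^n = 7^6 = 117649.
Step 3: Hamming bound ⌊q^n / V_q(n,t)⌋ = ⌊117649/577⌋ = 203.
Step 4: Compare |C| = 276 to 203: violated.
The claimed |C| lies above the Hamming bound, so no 7-ary code of length 6 with d ≥ 5 can have 276 codewords.


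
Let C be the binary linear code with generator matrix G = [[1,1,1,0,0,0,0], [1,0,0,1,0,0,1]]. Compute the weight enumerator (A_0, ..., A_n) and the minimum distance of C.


Weight distribution: A_0 = 1, A_3 = 2, A_4 = 1. Minimum distance d = 3.

Enumerate all 2^2 = 4 messages m ∈ F_2^2.
For each, compute codeword c = mG in F_2^7, then tally its weight.
  m = 00 → c = 0000000, weight = 0.
  m = 10 → c = 1110000, weight = 3.
  m = 01 → c = 1001001, weight = 3.
  m = 11 → c = 0111001, weight = 4.
Tally weights:
  weight 0: 1 codewords.
  weight 3: 2 codewords.
  weight 4: 1 codewords.
Minimum distance d = smallest w > 0 with A_w > 0 = 3.
Sanity: Σ A_w = 4 = 2^2 = 4 ✓.


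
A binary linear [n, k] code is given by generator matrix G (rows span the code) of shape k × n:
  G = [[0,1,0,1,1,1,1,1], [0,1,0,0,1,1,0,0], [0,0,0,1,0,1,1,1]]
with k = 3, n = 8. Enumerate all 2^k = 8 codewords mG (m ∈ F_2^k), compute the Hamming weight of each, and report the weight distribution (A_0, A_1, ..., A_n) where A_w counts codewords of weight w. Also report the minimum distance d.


Weight distribution: A_0 = 1, A_1 = 1, A_2 = 1, A_3 = 2, A_4 = 1, A_5 = 1, A_6 = 1. Minimum distance d = 1.

Enumerate all 2^3 = 8 messages m ∈ F_2^3.
For each, compute codeword c = mG in F_2^8, then tally its weight.
  m = 000 → c = 00000000, weight = 0.
  m = 100 → c = 01011111, weight = 6.
  m = 010 → c = 01001100, weight = 3.
  m = 110 → c = 00010011, weight = 3.
  m = 001 → c = 00010111, weight = 4.
  m = 101 → c = 01001000, weight = 2.
  m = 011 → c = 01011011, weight = 5.
  m = 111 → c = 00000100, weight = 1.
Tally weights:
  weight 0: 1 codewords.
  weight 1: 1 codewords.
  weight 2: 1 codewords.
  weight 3: 2 codewords.
  weight 4: 1 codewords.
  weight 5: 1 codewords.
  weight 6: 1 codewords.
Minimum distance d = smallest w > 0 with A_w > 0 = 1.
Sanity: Σ A_w = 8 = 2^3 = 8 ✓.


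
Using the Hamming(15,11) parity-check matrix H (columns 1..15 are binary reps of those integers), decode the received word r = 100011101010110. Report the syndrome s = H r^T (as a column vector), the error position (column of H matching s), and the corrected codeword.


s = (0, 1, 0, 0)^T, error position = 4, corrected codeword c = 100111101010110

Compute s = H r^T mod 2 one row at a time:
  s_1 = 0 + 1 + 0 + 1 + 0 + 1 + 1 + 0 = 4 ≡ 0 (mod 2).
  s_2 = 0 + 1 + 1 + 1 + 0 + 1 + 1 + 0 = 5 ≡ 1 (mod 2).
  s_3 = 0 + 0 + 1 + 1 + 0 + 1 + 1 + 0 = 4 ≡ 0 (mod 2).
  s_4 = 1 + 0 + 1 + 1 + 1 + 1 + 1 + 0 = 6 ≡ 0 (mod 2).
s = (0, 1, 0, 0)^T — this equals column 4 of H (binary 0100), so error is at position 4.
Correct: flip bit 4 of r = 100011101010110 to get c = 100111101010110.


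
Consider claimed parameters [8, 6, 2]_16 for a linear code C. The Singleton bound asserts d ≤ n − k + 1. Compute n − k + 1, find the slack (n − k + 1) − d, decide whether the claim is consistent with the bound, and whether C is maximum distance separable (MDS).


Singleton RHS = n − k + 1 = 3, slack = 1, bound satisfied, not MDS.

Singleton bound: d ≤ n − k + 1.
Here n = 8, k = 6, so n − k + 1 = 3.
Given d = 2, check d ≤ 3: YES.
Slack = (n − k + 1) − d = 1.
The code is NOT MDS (slack = 1 > 0).
Description: the claimed parameters are [8, 6, 2]_16; such a code would be non-MDS.


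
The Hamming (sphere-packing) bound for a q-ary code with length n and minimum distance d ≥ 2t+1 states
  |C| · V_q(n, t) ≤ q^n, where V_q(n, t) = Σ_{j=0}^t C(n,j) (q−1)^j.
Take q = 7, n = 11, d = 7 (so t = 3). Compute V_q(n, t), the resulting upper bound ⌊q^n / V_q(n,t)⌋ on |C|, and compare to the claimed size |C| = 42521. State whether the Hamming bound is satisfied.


V_q(n, t) = 37687, q^n = 1977326743, Hamming bound = 52467, |C| = 42521 ≤ bound (satisfied).

Step 1: Compute V_q(n, t) = Σ_{j=0}^3 C(n, j) (q−1)^j.
  j = 0: C(11,0)·(6)^0 = 1·1 = 1.
  j = 1: C(11,1)·(6)^1 = 11·6 = 66.
  j = 2: C(11,2)·(6)^2 = 55·36 = 1980.
  j = 3: C(11,3)·(6)^3 = 165·216 = 35640.
  V_q(n, t) = 1 + 66 + 1980 + 35640 = 37687.
Step 2: q^n = 7^11 = 1977326743.
Step 3: Hamming bound ⌊q^n / V_q(n,t)⌋ = ⌊1977326743/37687⌋ = 52467.
Step 4: Compare |C| = 42521 to 52467: satisfied.
The claimed |C| lies below the Hamming bound.


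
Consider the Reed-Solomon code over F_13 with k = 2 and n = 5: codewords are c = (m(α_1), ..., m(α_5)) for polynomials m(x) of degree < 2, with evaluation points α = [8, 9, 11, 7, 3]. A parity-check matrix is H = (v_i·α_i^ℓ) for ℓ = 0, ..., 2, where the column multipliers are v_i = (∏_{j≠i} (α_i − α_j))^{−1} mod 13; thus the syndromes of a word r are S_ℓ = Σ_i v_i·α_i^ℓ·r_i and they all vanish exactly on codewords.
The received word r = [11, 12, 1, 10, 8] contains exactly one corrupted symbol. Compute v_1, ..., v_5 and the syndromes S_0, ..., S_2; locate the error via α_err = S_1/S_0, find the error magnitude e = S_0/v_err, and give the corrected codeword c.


S = (12, 10, 4), error at position 5, error magnitude e = 2, c = [11, 12, 1, 10, 6].

Step 1: column multipliers v_i = (∏_{j≠i}(α_i − α_j))^{−1} mod 13.
  i = 1 (α = 8): (8−9)(8−11)(8−7)(8−3) = (−1)·(−3)·1·5 = 15 ≡ 2, so v_1 = 2^{−1} = 7 (mod 13).
  i = 2 (α = 9): (9−8)(9−11)(9−7)(9−3) = 1·(−2)·2·6 = −24 ≡ 2, so v_2 = 2^{−1} = 7 (mod 13).
  i = 3 (α = 11): (11−8)(11−9)(11−7)(11−3) = 3·2·4·8 = 192 ≡ 10, so v_3 = 10^{−1} = 4 (mod 13).
  i = 4 (α = 7): (7−8)(7−9)(7−11)(7−3) = (−1)·(−2)·(−4)·4 = −32 ≡ 7, so v_4 = 7^{−1} = 2 (mod 13).
  i = 5 (α = 3): (3−8)(3−9)(3−11)(3−7) = (−5)·(−6)·(−8)·(−4) = 960 ≡ 11, so v_5 = 11^{−1} = 6 (mod 13).
  v = [7, 7, 4, 2, 6].
Step 2: syndromes of r = [11, 12, 1, 10, 8] (all sums mod 13).
  S_0 = Σ v_i r_i = 7·11 + 7·12 + 4·1 + 2·10 + 6·8 = 233 ≡ 12.
  S_1 = Σ v_i α_i r_i = 7·8·11 + 7·9·12 + 4·11·1 + 2·7·10 + 6·3·8 = 1700 ≡ 10.
  α_i^2 mod 13 = [12, 3, 4, 10, 9].
  S_2 = Σ v_i α_i^2 r_i = 7·12·11 + 7·3·12 + 4·4·1 + 2·10·10 + 6·9·8 = 1824 ≡ 4.
  S = (12, 10, 4) ≠ 0, so r is not a codeword (an error is present).
Step 3: locate the error. For a single error e at position i, S_ℓ = v_i·e·α_i^ℓ, so α_err = S_1/S_0.
  S_0^{−1} = 12^{−1} = 12 (mod 13), so α_err = 10·12 = 120 ≡ 3 = α_5. Error position i = 5.
  Consistency check: S_2/S_1 = 4·4 = 16 ≡ 3 = α_err ✓ (single-error assumption holds).
Step 4: error magnitude e = S_0/v_5 = S_0·∏_{j≠5}(α_5 − α_j) = 12·11 = 132 ≡ 2 (mod 13).
Step 5: correct position 5: c_5 = r_5 − e = 8 − 2 ≡ 6 (mod 13). Hence c = [11, 12, 1, 10, 6].
  Check: interpolating c through the α_i gives m(x) = 3 + 1·x (degree < 2) with m(α_i) = c_i for every i, so c is indeed a codeword.


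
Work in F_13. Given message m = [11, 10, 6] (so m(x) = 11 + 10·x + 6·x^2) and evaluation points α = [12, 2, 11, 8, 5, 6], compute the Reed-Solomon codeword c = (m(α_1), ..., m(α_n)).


c = [7, 3, 2, 7, 3, 1]

Message polynomial: m(x) = 11 + 10·x + 6·x^2 (mod 13).
For each evaluation point α_i, compute m(α_i) mod 13:
  α_1 = 12: Horner steps 6 → 4 → 7, so m(12) = 7.
  α_2 = 2: Horner steps 6 → 9 → 3, so m(2) = 3.
  α_3 = 11: Horner steps 6 → 11 → 2, so m(11) = 2.
  α_4 = 8: Horner steps 6 → 6 → 7, so m(8) = 7.
  α_5 = 5: Horner steps 6 → 1 → 3, so m(5) = 3.
  α_6 = 6: Horner steps 6 → 7 → 1, so m(6) = 1.
Codeword c = [7, 3, 2, 7, 3, 1] ∈ F_13^6.


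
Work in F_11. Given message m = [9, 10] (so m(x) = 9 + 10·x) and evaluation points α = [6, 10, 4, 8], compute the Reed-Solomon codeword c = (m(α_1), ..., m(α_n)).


c = [3, 10, 5, 1]

Message polynomial: m(x) = 9 + 10·x (mod 11).
For each evaluation point α_i, compute m(α_i) mod 11:
  α_1 = 6: Horner steps 10 → 3, so m(6) = 3.
  α_2 = 10: Horner steps 10 → 10, so m(10) = 10.
  α_3 = 4: Horner steps 10 → 5, so m(4) = 5.
  α_4 = 8: Horner steps 10 → 1, so m(8) = 1.
Codeword c = [3, 10, 5, 1] ∈ F_11^4.


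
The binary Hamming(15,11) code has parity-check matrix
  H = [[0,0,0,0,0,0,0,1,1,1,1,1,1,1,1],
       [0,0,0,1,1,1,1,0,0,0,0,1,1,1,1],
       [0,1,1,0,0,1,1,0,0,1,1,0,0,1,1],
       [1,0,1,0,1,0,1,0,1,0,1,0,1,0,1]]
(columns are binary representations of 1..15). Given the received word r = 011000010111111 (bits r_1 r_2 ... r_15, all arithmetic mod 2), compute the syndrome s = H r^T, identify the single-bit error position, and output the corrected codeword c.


s = (1, 0, 0, 0)^T, error position = 8, corrected codeword c = 011000000111111

Compute s = H r^T mod 2 one row at a time:
  s_1 = 1 + 0 + 1 + 1 + 1 + 1 + 1 + 1 = 7 ≡ 1 (mod 2).
  s_2 = 0 + 0 + 0 + 0 + 1 + 1 + 1 + 1 = 4 ≡ 0 (mod 2).
  s_3 = 1 + 1 + 0 + 0 + 1 + 1 + 1 + 1 = 6 ≡ 0 (mod 2).
  s_4 = 0 + 1 + 0 + 0 + 0 + 1 + 1 + 1 = 4 ≡ 0 (mod 2).
s = (1, 0, 0, 0)^T — this equals column 8 of H (binary 1000), so error is at position 8.
Correct: flip bit 8 of r = 011000010111111 to get c = 011000000111111.


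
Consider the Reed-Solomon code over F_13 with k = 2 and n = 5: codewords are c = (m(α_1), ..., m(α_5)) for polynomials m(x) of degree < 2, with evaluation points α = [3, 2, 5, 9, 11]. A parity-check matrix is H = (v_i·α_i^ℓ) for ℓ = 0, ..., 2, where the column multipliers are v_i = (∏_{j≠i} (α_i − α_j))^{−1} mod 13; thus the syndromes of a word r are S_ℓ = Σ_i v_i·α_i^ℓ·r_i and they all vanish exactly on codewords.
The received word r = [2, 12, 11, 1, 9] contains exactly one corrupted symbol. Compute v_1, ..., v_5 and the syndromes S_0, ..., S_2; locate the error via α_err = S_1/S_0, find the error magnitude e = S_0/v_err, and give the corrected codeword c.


S = (8, 11, 7), error at position 1, error magnitude e = 12, c = [3, 12, 11, 1, 9].

Step 1: column multipliers v_i = (∏_{j≠i}(α_i − α_j))^{−1} mod 13.
  i = 1 (α = 3): (3−2)(3−5)(3−9)(3−11) = 1·(−2)·(−6)·(−8) = −96 ≡ 8, so v_1 = 8^{−1} = 5 (mod 13).
  i = 2 (α = 2): (2−3)(2−5)(2−9)(2−11) = (−1)·(−3)·(−7)·(−9) = 189 ≡ 7, so v_2 = 7^{−1} = 2 (mod 13).
  i = 3 (α = 5): (5−3)(5−2)(5−9)(5−11) = 2·3·(−4)·(−6) = 144 ≡ 1, so v_3 = 1^{−1} = 1 (mod 13).
  i = 4 (α = 9): (9−3)(9−2)(9−5)(9−11) = 6·7·4·(−2) = −336 ≡ 2, so v_4 = 2^{−1} = 7 (mod 13).
  i = 5 (α = 11): (11−3)(11−2)(11−5)(11−9) = 8·9·6·2 = 864 ≡ 6, so v_5 = 6^{−1} = 11 (mod 13).
  v = [5, 2, 1, 7, 11].
Step 2: syndromes of r = [2, 12, 11, 1, 9] (all sums mod 13).
  S_0 = Σ v_i r_i = 5·2 + 2·12 + 1·11 + 7·1 + 11·9 = 151 ≡ 8.
  S_1 = Σ v_i α_i r_i = 5·3·2 + 2·2·12 + 1·5·11 + 7·9·1 + 11·11·9 = 1285 ≡ 11.
  α_i^2 mod 13 = [9, 4, 12, 3, 4].
  S_2 = Σ v_i α_i^2 r_i = 5·9·2 + 2·4·12 + 1·12·11 + 7·3·1 + 11·4·9 = 735 ≡ 7.
  S = (8, 11, 7) ≠ 0, so r is not a codeword (an error is present).
Step 3: locate the error. For a single error e at position i, S_ℓ = v_i·e·α_i^ℓ, so α_err = S_1/S_0.
  S_0^{−1} = 8^{−1} = 5 (mod 13), so α_err = 11·5 = 55 ≡ 3 = α_1. Error position i = 1.
  Consistency check: S_2/S_1 = 7·6 = 42 ≡ 3 = α_err ✓ (single-error assumption holds).
Step 4: error magnitude e = S_0/v_1 = S_0·∏_{j≠1}(α_1 − α_j) = 8·8 = 64 ≡ 12 (mod 13).
Step 5: correct position 1: c_1 = r_1 − e = 2 − 12 ≡ 3 (mod 13). Hence c = [3, 12, 11, 1, 9].
  Check: interpolating c through the α_i gives m(x) = 4 + 4·x (degree < 2) with m(α_i) = c_i for every i, so c is indeed a codeword.


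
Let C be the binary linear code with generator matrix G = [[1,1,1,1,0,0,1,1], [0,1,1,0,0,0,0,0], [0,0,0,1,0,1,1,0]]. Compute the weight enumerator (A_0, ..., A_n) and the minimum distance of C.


Weight distribution: A_0 = 1, A_2 = 1, A_3 = 2, A_4 = 1, A_5 = 2, A_6 = 1. Minimum distance d = 2.

Enumerate all 2^3 = 8 messages m ∈ F_2^3.
For each, compute codeword c = mG in F_2^8, then tally its weight.
  m = 000 → c = 00000000, weight = 0.
  m = 100 → c = 11110011, weight = 6.
  m = 010 → c = 01100000, weight = 2.
  m = 110 → c = 10010011, weight = 4.
  m = 001 → c = 00010110, weight = 3.
  m = 101 → c = 11100101, weight = 5.
  m = 011 → c = 01110110, weight = 5.
  m = 111 → c = 10000101, weight = 3.
Tally weights:
  weight 0: 1 codewords.
  weight 2: 1 codewords.
  weight 3: 2 codewords.
  weight 4: 1 codewords.
  weight 5: 2 codewords.
  weight 6: 1 codewords.
Minimum distance d = smallest w > 0 with A_w > 0 = 2.
Sanity: Σ A_w = 8 = 2^3 = 8 ✓.


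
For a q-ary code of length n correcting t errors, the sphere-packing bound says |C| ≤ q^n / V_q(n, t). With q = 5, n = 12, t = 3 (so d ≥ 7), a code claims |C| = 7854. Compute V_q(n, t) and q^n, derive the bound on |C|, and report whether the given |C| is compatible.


V_q(n, t) = 15185, q^n = 244140625, Hamming bound = 16077, |C| = 7854 ≤ bound (satisfied).

Step 1: Compute V_q(n, t) = Σ_{j=0}^3 C(n, j) (q−1)^j.
  j = 0: C(12,0)·(4)^0 = 1·1 = 1.
  j = 1: C(12,1)·(4)^1 = 12·4 = 48.
  j = 2: C(12,2)·(4)^2 = 66·16 = 1056.
  j = 3: C(12,3)·(4)^3 = 220·64 = 14080.
  V_q(n, t) = 1 + 48 + 1056 + 14080 = 15185.
Step 2: q^n = 5^12 = 244140625.
Step 3: Hamming bound ⌊q^n / V_q(n,t)⌋ = ⌊244140625/15185⌋ = 16077.
Step 4: Compare |C| = 7854 to 16077: satisfied.
The claimed |C| lies below the Hamming bound.


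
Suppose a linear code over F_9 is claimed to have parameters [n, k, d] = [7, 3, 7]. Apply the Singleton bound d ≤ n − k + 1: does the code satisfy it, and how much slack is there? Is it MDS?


Singleton RHS = n − k + 1 = 5, slack = -2, bound violated (no such code; not MDS).

Singleton bound: d ≤ n − k + 1.
Here n = 7, k = 3, so n − k + 1 = 5.
Given d = 7, check d ≤ 5: NO.
Slack = (n − k + 1) − d = -2.
The slack is negative: d = 7 exceeds n − k + 1 = 5 by 2, so the Singleton bound is violated and no linear [7, 3, 7]_9 code can exist. In particular it is not MDS (MDS requires d = n − k + 1 exactly).
Description: the claimed parameters are [7, 3, 7]_9; such a code would be impossible (violates the Singleton bound).


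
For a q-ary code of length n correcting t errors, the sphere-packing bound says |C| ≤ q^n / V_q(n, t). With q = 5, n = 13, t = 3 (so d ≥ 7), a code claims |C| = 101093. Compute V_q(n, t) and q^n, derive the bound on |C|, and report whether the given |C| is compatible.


V_q(n, t) = 19605, q^n = 1220703125, Hamming bound = 62264, |C| = 101093 > bound (violated).

Step 1: Compute V_q(n, t) = Σ_{j=0}^3 C(n, j) (q−1)^j.
  j = 0: C(13,0)·(4)^0 = 1·1 = 1.
  j = 1: C(13,1)·(4)^1 = 13·4 = 52.
  j = 2: C(13,2)·(4)^2 = 78·16 = 1248.
  j = 3: C(13,3)·(4)^3 = 286·64 = 18304.
  V_q(n, t) = 1 + 52 + 1248 + 18304 = 19605.
Step 2: q^n = 5^13 = 1220703125.
Step 3: Hamming bound ⌊q^n / V_q(n,t)⌋ = ⌊1220703125/19605⌋ = 62264.
Step 4: Compare |C| = 101093 to 62264: violated.
The claimed |C| lies above the Hamming bound, so no 5-ary code of length 13 with d ≥ 7 can have 101093 codewords.


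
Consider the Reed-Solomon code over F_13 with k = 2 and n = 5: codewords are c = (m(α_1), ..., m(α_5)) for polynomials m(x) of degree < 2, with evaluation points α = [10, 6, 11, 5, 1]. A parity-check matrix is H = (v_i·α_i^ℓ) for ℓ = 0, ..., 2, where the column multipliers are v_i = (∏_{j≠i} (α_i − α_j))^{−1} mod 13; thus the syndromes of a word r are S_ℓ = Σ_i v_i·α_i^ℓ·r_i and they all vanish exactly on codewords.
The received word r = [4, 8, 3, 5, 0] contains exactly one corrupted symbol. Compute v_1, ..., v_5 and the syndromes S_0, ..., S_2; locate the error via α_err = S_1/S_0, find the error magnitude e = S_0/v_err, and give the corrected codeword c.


S = (10, 11, 3), error at position 4, error magnitude e = 9, c = [4, 8, 3, 9, 0].

Step 1: column multipliers v_i = (∏_{j≠i}(α_i − α_j))^{−1} mod 13.
  i = 1 (α = 10): (10−6)(10−11)(10−5)(10−1) = 4·(−1)·5·9 = −180 ≡ 2, so v_1 = 2^{−1} = 7 (mod 13).
  i = 2 (α = 6): (6−10)(6−11)(6−5)(6−1) = (−4)·(−5)·1·5 = 100 ≡ 9, so v_2 = 9^{−1} = 3 (mod 13).
  i = 3 (α = 11): (11−10)(11−6)(11−5)(11−1) = 1·5·6·10 = 300 ≡ 1, so v_3 = 1^{−1} = 1 (mod 13).
  i = 4 (α = 5): (5−10)(5−6)(5−11)(5−1) = (−5)·(−1)·(−6)·4 = −120 ≡ 10, so v_4 = 10^{−1} = 4 (mod 13).
  i = 5 (α = 1): (1−10)(1−6)(1−11)(1−5) = (−9)·(−5)·(−10)·(−4) = 1800 ≡ 6, so v_5 = 6^{−1} = 11 (mod 13).
  v = [7, 3, 1, 4, 11].
Step 2: syndromes of r = [4, 8, 3, 5, 0] (all sums mod 13).
  S_0 = Σ v_i r_i = 7·4 + 3·8 + 1·3 + 4·5 + 11·0 = 75 ≡ 10.
  S_1 = Σ v_i α_i r_i = 7·10·4 + 3·6·8 + 1·11·3 + 4·5·5 + 11·1·0 = 557 ≡ 11.
  α_i^2 mod 13 = [9, 10, 4, 12, 1].
  S_2 = Σ v_i α_i^2 r_i = 7·9·4 + 3·10·8 + 1·4·3 + 4·12·5 + 11·1·0 = 744 ≡ 3.
  S = (10, 11, 3) ≠ 0, so r is not a codeword (an error is present).
Step 3: locate the error. For a single error e at position i, S_ℓ = v_i·e·α_i^ℓ, so α_err = S_1/S_0.
  S_0^{−1} = 10^{−1} = 4 (mod 13), so α_err = 11·4 = 44 ≡ 5 = α_4. Error position i = 4.
  Consistency check: S_2/S_1 = 3·6 = 18 ≡ 5 = α_err ✓ (single-error assumption holds).
Step 4: error magnitude e = S_0/v_4 = S_0·∏_{j≠4}(α_4 − α_j) = 10·10 = 100 ≡ 9 (mod 13).
Step 5: correct position 4: c_4 = r_4 − e = 5 − 9 ≡ 9 (mod 13). Hence c = [4, 8, 3, 9, 0].
  Check: interpolating c through the α_i gives m(x) = 1 + 12·x (degree < 2) with m(α_i) = c_i for every i, so c is indeed a codeword.


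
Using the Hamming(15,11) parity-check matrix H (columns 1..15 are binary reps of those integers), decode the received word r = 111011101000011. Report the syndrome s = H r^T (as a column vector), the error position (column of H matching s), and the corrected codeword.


s = (1, 1, 0, 0)^T, error position = 12, corrected codeword c = 111011101001011

Compute s = H r^T mod 2 one row at a time:
  s_1 = 0 + 1 + 0 + 0 + 0 + 0 + 1 + 1 = 3 ≡ 1 (mod 2).
  s_2 = 0 + 1 + 1 + 1 + 0 + 0 + 1 + 1 = 5 ≡ 1 (mod 2).
  s_3 = 1 + 1 + 1 + 1 + 0 + 0 + 1 + 1 = 6 ≡ 0 (mod 2).
  s_4 = 1 + 1 + 1 + 1 + 1 + 0 + 0 + 1 = 6 ≡ 0 (mod 2).
s = (1, 1, 0, 0)^T — this equals column 12 of H (binary 1100), so error is at position 12.
Correct: flip bit 12 of r = 111011101000011 to get c = 111011101001011.


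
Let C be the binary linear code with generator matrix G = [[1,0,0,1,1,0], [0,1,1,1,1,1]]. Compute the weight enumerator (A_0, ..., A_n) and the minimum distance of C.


Weight distribution: A_0 = 1, A_3 = 1, A_4 = 1, A_5 = 1. Minimum distance d = 3.

Enumerate all 2^2 = 4 messages m ∈ F_2^2.
For each, compute codeword c = mG in F_2^6, then tally its weight.
  m = 00 → c = 000000, weight = 0.
  m = 10 → c = 100110, weight = 3.
  m = 01 → c = 011111, weight = 5.
  m = 11 → c = 111001, weight = 4.
Tally weights:
  weight 0: 1 codewords.
  weight 3: 1 codewords.
  weight 4: 1 codewords.
  weight 5: 1 codewords.
Minimum distance d = smallest w > 0 with A_w > 0 = 3.
Sanity: Σ A_w = 4 = 2^2 = 4 ✓.


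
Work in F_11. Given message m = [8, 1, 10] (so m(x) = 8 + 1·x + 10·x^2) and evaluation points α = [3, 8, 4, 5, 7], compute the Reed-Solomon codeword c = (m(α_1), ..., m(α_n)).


c = [2, 7, 7, 10, 10]

Message polynomial: m(x) = 8 + 1·x + 10·x^2 (mod 11).
For each evaluation point α_i, compute m(α_i) mod 11:
  α_1 = 3: Horner steps 10 → 9 → 2, so m(3) = 2.
  α_2 = 8: Horner steps 10 → 4 → 7, so m(8) = 7.
  α_3 = 4: Horner steps 10 → 8 → 7, so m(4) = 7.
  α_4 = 5: Horner steps 10 → 7 → 10, so m(5) = 10.
  α_5 = 7: Horner steps 10 → 5 → 10, so m(7) = 10.
Codeword c = [2, 7, 7, 10, 10] ∈ F_11^5.


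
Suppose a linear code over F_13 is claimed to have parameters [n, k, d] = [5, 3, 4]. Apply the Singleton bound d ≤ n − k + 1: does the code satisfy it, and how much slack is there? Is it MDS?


Singleton RHS = n − k + 1 = 3, slack = -1, bound violated (no such code; not MDS).

Singleton bound: d ≤ n − k + 1.
Here n = 5, k = 3, so n − k + 1 = 3.
Given d = 4, check d ≤ 3: NO.
Slack = (n − k + 1) − d = -1.
The slack is negative: d = 4 exceeds n − k + 1 = 3 by 1, so the Singleton bound is violated and no linear [5, 3, 4]_13 code can exist. In particular it is not MDS (MDS requires d = n − k + 1 exactly).
Description: the claimed parameters are [5, 3, 4]_13; such a code would be impossible (violates the Singleton bound).


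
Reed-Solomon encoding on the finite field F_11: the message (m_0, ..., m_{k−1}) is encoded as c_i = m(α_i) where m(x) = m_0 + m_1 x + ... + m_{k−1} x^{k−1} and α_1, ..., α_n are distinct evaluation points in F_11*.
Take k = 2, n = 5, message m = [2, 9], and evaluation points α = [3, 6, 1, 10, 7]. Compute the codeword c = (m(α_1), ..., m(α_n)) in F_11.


c = [7, 1, 0, 4, 10]

Message polynomial: m(x) = 2 + 9·x (mod 11).
For each evaluation point α_i, compute m(α_i) mod 11:
  α_1 = 3: Horner steps 9 → 7, so m(3) = 7.
  α_2 = 6: Horner steps 9 → 1, so m(6) = 1.
  α_3 = 1: Horner steps 9 → 0, so m(1) = 0.
  α_4 = 10: Horner steps 9 → 4, so m(10) = 4.
  α_5 = 7: Horner steps 9 → 10, so m(7) = 10.
Codeword c = [7, 1, 0, 4, 10] ∈ F_11^5.


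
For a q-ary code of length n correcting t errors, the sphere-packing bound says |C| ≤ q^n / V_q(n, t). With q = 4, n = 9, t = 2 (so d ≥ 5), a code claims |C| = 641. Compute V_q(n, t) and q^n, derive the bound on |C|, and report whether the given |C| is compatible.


V_q(n, t) = 352, q^n = 262144, Hamming bound = 744, |C| = 641 ≤ bound (satisfied).

Step 1: Compute V_q(n, t) = Σ_{j=0}^2 C(n, j) (q−1)^j.
  j = 0: C(9,0)·(3)^0 = 1·1 = 1.
  j = 1: C(9,1)·(3)^1 = 9·3 = 27.
  j = 2: C(9,2)·(3)^2 = 36·9 = 324.
  V_q(n, t) = 1 + 27 + 324 = 352.
Step 2: q^n = 4^9 = 262144.
Step 3: Hamming bound ⌊q^n / V_q(n,t)⌋ = ⌊262144/352⌋ = 744.
Step 4: Compare |C| = 641 to 744: satisfied.
The claimed |C| lies below the Hamming bound.


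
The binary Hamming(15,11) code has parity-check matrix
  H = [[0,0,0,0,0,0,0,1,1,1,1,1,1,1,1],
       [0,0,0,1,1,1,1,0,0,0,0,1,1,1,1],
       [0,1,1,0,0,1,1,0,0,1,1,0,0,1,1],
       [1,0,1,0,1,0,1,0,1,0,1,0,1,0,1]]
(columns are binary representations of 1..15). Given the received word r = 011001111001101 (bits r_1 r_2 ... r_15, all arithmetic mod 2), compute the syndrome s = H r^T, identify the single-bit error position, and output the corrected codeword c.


s = (1, 1, 1, 1)^T, error position = 15, corrected codeword c = 011001111001100

Compute s = H r^T mod 2 one row at a time:
  s_1 = 1 + 1 + 0 + 0 + 1 + 1 + 0 + 1 = 5 ≡ 1 (mod 2).
  s_2 = 0 + 0 + 1 + 1 + 1 + 1 + 0 + 1 = 5 ≡ 1 (mod 2).
  s_3 = 1 + 1 + 1 + 1 + 0 + 0 + 0 + 1 = 5 ≡ 1 (mod 2).
  s_4 = 0 + 1 + 0 + 1 + 1 + 0 + 1 + 1 = 5 ≡ 1 (mod 2).
s = (1, 1, 1, 1)^T — this equals column 15 of H (binary 1111), so error is at position 15.
Correct: flip bit 15 of r = 011001111001101 to get c = 011001111001100.


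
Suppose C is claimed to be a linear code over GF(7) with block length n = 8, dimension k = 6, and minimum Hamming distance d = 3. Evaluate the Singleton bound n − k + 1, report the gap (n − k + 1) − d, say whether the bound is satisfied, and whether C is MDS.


Singleton RHS = n − k + 1 = 3, slack = 0, bound satisfied, MDS.

Singleton bound: d ≤ n − k + 1.
Here n = 8, k = 6, so n − k + 1 = 3.
Given d = 3, check d ≤ 3: YES.
Slack = (n − k + 1) − d = 0.
The code is MDS (slack = 0).
Description: the claimed parameters are [8, 6, 3]_7; such a code would be MDS (meets Singleton bound).


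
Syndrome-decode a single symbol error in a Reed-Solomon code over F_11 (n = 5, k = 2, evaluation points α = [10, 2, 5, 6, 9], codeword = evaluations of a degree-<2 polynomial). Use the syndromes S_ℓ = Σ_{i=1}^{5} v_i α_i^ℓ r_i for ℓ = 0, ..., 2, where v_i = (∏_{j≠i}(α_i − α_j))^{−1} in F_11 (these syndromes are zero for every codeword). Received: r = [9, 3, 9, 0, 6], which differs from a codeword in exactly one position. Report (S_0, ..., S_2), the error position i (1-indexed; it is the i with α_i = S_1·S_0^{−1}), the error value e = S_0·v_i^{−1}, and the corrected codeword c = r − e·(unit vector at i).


S = (2, 9, 2), error at position 1, error magnitude e = 1, c = [8, 3, 9, 0, 6].

Step 1: column multipliers v_i = (∏_{j≠i}(α_i − α_j))^{−1} mod 11.
  i = 1 (α = 10): (10−2)(10−5)(10−6)(10−9) = 8·5·4·1 = 160 ≡ 6, so v_1 = 6^{−1} = 2 (mod 11).
  i = 2 (α = 2): (2−10)(2−5)(2−6)(2−9) = (−8)·(−3)·(−4)·(−7) = 672 ≡ 1, so v_2 = 1^{−1} = 1 (mod 11).
  i = 3 (α = 5): (5−10)(5−2)(5−6)(5−9) = (−5)·3·(−1)·(−4) = −60 ≡ 6, so v_3 = 6^{−1} = 2 (mod 11).
  i = 4 (α = 6): (6−10)(6−2)(6−5)(6−9) = (−4)·4·1·(−3) = 48 ≡ 4, so v_4 = 4^{−1} = 3 (mod 11).
  i = 5 (α = 9): (9−10)(9−2)(9−5)(9−6) = (−1)·7·4·3 = −84 ≡ 4, so v_5 = 4^{−1} = 3 (mod 11).
  v = [2, 1, 2, 3, 3].
Step 2: syndromes of r = [9, 3, 9, 0, 6] (all sums mod 11).
  S_0 = Σ v_i r_i = 2·9 + 1·3 + 2·9 + 3·0 + 3·6 = 57 ≡ 2.
  S_1 = Σ v_i α_i r_i = 2·10·9 + 1·2·3 + 2·5·9 + 3·6·0 + 3·9·6 = 438 ≡ 9.
  α_i^2 mod 11 = [1, 4, 3, 3, 4].
  S_2 = Σ v_i α_i^2 r_i = 2·1·9 + 1·4·3 + 2·3·9 + 3·3·0 + 3·4·6 = 156 ≡ 2.
  S = (2, 9, 2) ≠ 0, so r is not a codeword (an error is present).
Step 3: locate the error. For a single error e at position i, S_ℓ = v_i·e·α_i^ℓ, so α_err = S_1/S_0.
  S_0^{−1} = 2^{−1} = 6 (mod 11), so α_err = 9·6 = 54 ≡ 10 = α_1. Error position i = 1.
  Consistency check: S_2/S_1 = 2·5 = 10 ≡ 10 = α_err ✓ (single-error assumption holds).
Step 4: error magnitude e = S_0/v_1 = S_0·∏_{j≠1}(α_1 − α_j) = 2·6 = 12 ≡ 1 (mod 11).
Step 5: correct position 1: c_1 = r_1 − e = 9 − 1 ≡ 8 (mod 11). Hence c = [8, 3, 9, 0, 6].
  Check: interpolating c through the α_i gives m(x) = 10 + 2·x (degree < 2) with m(α_i) = c_i for every i, so c is indeed a codeword.


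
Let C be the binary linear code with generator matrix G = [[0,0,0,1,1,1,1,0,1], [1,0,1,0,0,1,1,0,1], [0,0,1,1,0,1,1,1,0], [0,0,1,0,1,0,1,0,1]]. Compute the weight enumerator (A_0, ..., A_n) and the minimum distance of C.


Weight distribution: A_0 = 1, A_2 = 1, A_3 = 2, A_4 = 5, A_5 = 6, A_6 = 1. Minimum distance d = 2.

Enumerate all 2^4 = 16 messages m ∈ F_2^4.
For each, compute codeword c = mG in F_2^9, then tally its weight.
  m = 0000 → c = 000000000, weight = 0.
  m = 1000 → c = 000111101, weight = 5.
  m = 0100 → c = 101001101, weight = 5.
  m = 1100 → c = 101110000, weight = 4.
  m = 0010 → c = 001101110, weight = 5.
  m = 1010 → c = 001010011, weight = 4.
  m = 0110 → c = 100100011, weight = 4.
  m = 1110 → c = 100011110, weight = 5.
  m = 0001 → c = 001010101, weight = 4.
  m = 1001 → c = 001101000, weight = 3.
  m = 0101 → c = 100011000, weight = 3.
  m = 1101 → c = 100100101, weight = 4.
  m = 0011 → c = 000111011, weight = 5.
  m = 1011 → c = 000000110, weight = 2.
  m = 0111 → c = 101110110, weight = 6.
  m = 1111 → c = 101001011, weight = 5.
Tally weights:
  weight 0: 1 codewords.
  weight 2: 1 codewords.
  weight 3: 2 codewords.
  weight 4: 5 codewords.
  weight 5: 6 codewords.
  weight 6: 1 codewords.
Minimum distance d = smallest w > 0 with A_w > 0 = 2.
Sanity: Σ A_w = 16 = 2^4 = 16 ✓.


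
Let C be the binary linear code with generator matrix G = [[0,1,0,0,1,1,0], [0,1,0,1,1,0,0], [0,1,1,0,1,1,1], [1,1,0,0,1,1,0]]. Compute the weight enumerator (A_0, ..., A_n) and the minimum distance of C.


Weight distribution: A_0 = 1, A_1 = 1, A_2 = 2, A_3 = 4, A_4 = 3, A_5 = 3, A_6 = 2. Minimum distance d = 1.

Enumerate all 2^4 = 16 messages m ∈ F_2^4.
For each, compute codeword c = mG in F_2^7, then tally its weight.
  m = 0000 → c = 0000000, weight = 0.
  m = 1000 → c = 0100110, weight = 3.
  m = 0100 → c = 0101100, weight = 3.
  m = 1100 → c = 0001010, weight = 2.
  m = 0010 → c = 0110111, weight = 5.
  m = 1010 → c = 0010001, weight = 2.
  m = 0110 → c = 0011011, weight = 4.
  m = 1110 → c = 0111101, weight = 5.
  m = 0001 → c = 1100110, weight = 4.
  m = 1001 → c = 1000000, weight = 1.
  m = 0101 → c = 1001010, weight = 3.
  m = 1101 → c = 1101100, weight = 4.
  m = 0011 → c = 1010001, weight = 3.
  m = 1011 → c = 1110111, weight = 6.
  m = 0111 → c = 1111101, weight = 6.
  m = 1111 → c = 1011011, weight = 5.
Tally weights:
  weight 0: 1 codewords.
  weight 1: 1 codewords.
  weight 2: 2 codewords.
  weight 3: 4 codewords.
  weight 4: 3 codewords.
  weight 5: 3 codewords.
  weight 6: 2 codewords.
Minimum distance d = smallest w > 0 with A_w > 0 = 1.
Sanity: Σ A_w = 16 = 2^4 = 16 ✓.


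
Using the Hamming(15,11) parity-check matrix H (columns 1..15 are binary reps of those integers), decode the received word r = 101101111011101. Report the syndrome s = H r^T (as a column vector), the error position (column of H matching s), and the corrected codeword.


s = (0, 0, 1, 1)^T, error position = 3, corrected codeword c = 100101111011101

Compute s = H r^T mod 2 one row at a time:
  s_1 = 1 + 1 + 0 + 1 + 1 + 1 + 0 + 1 = 6 ≡ 0 (mod 2).
  s_2 = 1 + 0 + 1 + 1 + 1 + 1 + 0 + 1 = 6 ≡ 0 (mod 2).
  s_3 = 0 + 1 + 1 + 1 + 0 + 1 + 0 + 1 = 5 ≡ 1 (mod 2).
  s_4 = 1 + 1 + 0 + 1 + 1 + 1 + 1 + 1 = 7 ≡ 1 (mod 2).
s = (0, 0, 1, 1)^T — this equals column 3 of H (binary 0011), so error is at position 3.
Correct: flip bit 3 of r = 101101111011101 to get c = 100101111011101.


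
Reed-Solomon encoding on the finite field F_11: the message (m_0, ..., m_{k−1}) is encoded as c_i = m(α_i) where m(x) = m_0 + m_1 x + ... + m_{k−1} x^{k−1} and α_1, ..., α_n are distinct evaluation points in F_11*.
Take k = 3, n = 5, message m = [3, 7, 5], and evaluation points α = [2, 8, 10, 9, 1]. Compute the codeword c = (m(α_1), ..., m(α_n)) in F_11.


c = [4, 5, 1, 9, 4]

Message polynomial: m(x) = 3 + 7·x + 5·x^2 (mod 11).
For each evaluation point α_i, compute m(α_i) mod 11:
  α_1 = 2: Horner steps 5 → 6 → 4, so m(2) = 4.
  α_2 = 8: Horner steps 5 → 3 → 5, so m(8) = 5.
  α_3 = 10: Horner steps 5 → 2 → 1, so m(10) = 1.
  α_4 = 9: Horner steps 5 → 8 → 9, so m(9) = 9.
  α_5 = 1: Horner steps 5 → 1 → 4, so m(1) = 4.
Codeword c = [4, 5, 1, 9, 4] ∈ F_11^5.


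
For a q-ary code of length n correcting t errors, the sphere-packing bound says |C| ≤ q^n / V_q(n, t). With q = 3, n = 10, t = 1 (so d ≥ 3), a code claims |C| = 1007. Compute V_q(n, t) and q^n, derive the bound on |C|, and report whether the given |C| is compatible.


V_q(n, t) = 21, q^n = 59049, Hamming bound = 2811, |C| = 1007 ≤ bound (satisfied).

Step 1: Compute V_q(n, t) = Σ_{j=0}^1 C(n, j) (q−1)^j.
  j = 0: C(10,0)·(2)^0 = 1·1 = 1.
  j = 1: C(10,1)·(2)^1 = 10·2 = 20.
  V_q(n, t) = 1 + 20 = 21.
Step 2: q^n = 3^10 = 59049.
Step 3: Hamming bound ⌊q^n / V_q(n,t)⌋ = ⌊59049/21⌋ = 2811.
Step 4: Compare |C| = 1007 to 2811: satisfied.
The claimed |C| lies below the Hamming bound.


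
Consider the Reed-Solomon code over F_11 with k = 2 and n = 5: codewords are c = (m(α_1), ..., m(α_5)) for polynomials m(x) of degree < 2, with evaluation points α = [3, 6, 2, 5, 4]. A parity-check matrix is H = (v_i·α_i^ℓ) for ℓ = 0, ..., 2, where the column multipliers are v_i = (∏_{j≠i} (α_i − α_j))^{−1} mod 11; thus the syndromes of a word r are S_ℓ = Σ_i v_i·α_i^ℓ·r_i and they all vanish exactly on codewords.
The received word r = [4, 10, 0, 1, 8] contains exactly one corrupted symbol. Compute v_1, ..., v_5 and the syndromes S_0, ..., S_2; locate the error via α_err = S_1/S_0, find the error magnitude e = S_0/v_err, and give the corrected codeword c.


S = (8, 4, 2), error at position 2, error magnitude e = 5, c = [4, 5, 0, 1, 8].

Step 1: column multipliers v_i = (∏_{j≠i}(α_i − α_j))^{−1} mod 11.
  i = 1 (α = 3): (3−6)(3−2)(3−5)(3−4) = (−3)·1·(−2)·(−1) = −6 ≡ 5, so v_1 = 5^{−1} = 9 (mod 11).
  i = 2 (α = 6): (6−3)(6−2)(6−5)(6−4) = 3·4·1·2 = 24 ≡ 2, so v_2 = 2^{−1} = 6 (mod 11).
  i = 3 (α = 2): (2−3)(2−6)(2−5)(2−4) = (−1)·(−4)·(−3)·(−2) = 24 ≡ 2, so v_3 = 2^{−1} = 6 (mod 11).
  i = 4 (α = 5): (5−3)(5−6)(5−2)(5−4) = 2·(−1)·3·1 = −6 ≡ 5, so v_4 = 5^{−1} = 9 (mod 11).
  i = 5 (α = 4): (4−3)(4−6)(4−2)(4−5) = 1·(−2)·2·(−1) = 4 ≡ 4, so v_5 = 4^{−1} = 3 (mod 11).
  v = [9, 6, 6, 9, 3].
Step 2: syndromes of r = [4, 10, 0, 1, 8] (all sums mod 11).
  S_0 = Σ v_i r_i = 9·4 + 6·10 + 6·0 + 9·1 + 3·8 = 129 ≡ 8.
  S_1 = Σ v_i α_i r_i = 9·3·4 + 6·6·10 + 6·2·0 + 9·5·1 + 3·4·8 = 609 ≡ 4.
  α_i^2 mod 11 = [9, 3, 4, 3, 5].
  S_2 = Σ v_i α_i^2 r_i = 9·9·4 + 6·3·10 + 6·4·0 + 9·3·1 + 3·5·8 = 651 ≡ 2.
  S = (8, 4, 2) ≠ 0, so r is not a codeword (an error is present).
Step 3: locate the error. For a single error e at position i, S_ℓ = v_i·e·α_i^ℓ, so α_err = S_1/S_0.
  S_0^{−1} = 8^{−1} = 7 (mod 11), so α_err = 4·7 = 28 ≡ 6 = α_2. Error position i = 2.
  Consistency check: S_2/S_1 = 2·3 = 6 ≡ 6 = α_err ✓ (single-error assumption holds).
Step 4: error magnitude e = S_0/v_2 = S_0·∏_{j≠2}(α_2 − α_j) = 8·2 = 16 ≡ 5 (mod 11).
Step 5: correct position 2: c_2 = r_2 − e = 10 − 5 ≡ 5 (mod 11). Hence c = [4, 5, 0, 1, 8].
  Check: interpolating c through the α_i gives m(x) = 3 + 4·x (degree < 2) with m(α_i) = c_i for every i, so c is indeed a codeword.


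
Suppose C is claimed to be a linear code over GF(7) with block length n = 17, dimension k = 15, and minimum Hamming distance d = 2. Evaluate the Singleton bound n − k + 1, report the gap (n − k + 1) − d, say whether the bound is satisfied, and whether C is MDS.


Singleton RHS = n − k + 1 = 3, slack = 1, bound satisfied, not MDS.

Singleton bound: d ≤ n − k + 1.
Here n = 17, k = 15, so n − k + 1 = 3.
Given d = 2, check d ≤ 3: YES.
Slack = (n − k + 1) − d = 1.
The code is NOT MDS (slack = 1 > 0).
Description: the claimed parameters are [17, 15, 2]_7; such a code would be non-MDS.
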